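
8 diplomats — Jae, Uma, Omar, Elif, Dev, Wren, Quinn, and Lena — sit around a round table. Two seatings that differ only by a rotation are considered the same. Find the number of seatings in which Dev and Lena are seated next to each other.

1440

Treat {Dev, Lena} as one unit (2 internal orders) and seat the resulting 7 units around the table: (6)! circular arrangements.
So 2 × (6)! = 2 × 720 = 1440.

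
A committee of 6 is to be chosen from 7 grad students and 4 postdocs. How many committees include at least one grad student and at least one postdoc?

Total 6-person selections from all 11: C(11,6) = 462.
Subtract selections that omit an entire group: no grad students → C(4,6) = 0; no postdocs → C(7,6) = 7.
Both groups omitted at once is impossible, so 462 − 7 = 455.

455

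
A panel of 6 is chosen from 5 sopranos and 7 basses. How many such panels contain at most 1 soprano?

112

Split by how many sopranos are chosen (0 through 1).
Sum: C(5,0)·C(7,6) + C(5,1)·C(7,5) = 7 + 105 = 112.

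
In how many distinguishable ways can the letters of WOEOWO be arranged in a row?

60

WOEOWO has 6 letters with O appearing 3 times and W appearing twice.
So there are 6! / (3!·2!) = 60 distinguishable arrangements.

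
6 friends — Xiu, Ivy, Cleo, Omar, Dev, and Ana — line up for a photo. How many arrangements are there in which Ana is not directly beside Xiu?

There are 6! = 720 arrangements in all. If Ana and Xiu are adjacent, merging them into one block gives 2·(5)! = 240 arrangements.
Complementary counting: 720 − 240 = 480.

480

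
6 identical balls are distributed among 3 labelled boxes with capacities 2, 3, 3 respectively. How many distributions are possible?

6

Without the upper bounds there are C(8,2) = 28 ways to split 6 among 3 boxes.
Subtract solutions that violate a single cap (substitute x_i' = x_i − (cap_i+1)): x_1 ≥ 3 gives C(5,2) = 10; x_2 ≥ 4 gives C(4,2) = 6; x_3 ≥ 4 gives C(4,2) = 6. Together 22.
No two caps can be exceeded simultaneously, so the pair terms are all 0.
By inclusion–exclusion the count is 28 − 22 + 0 = 6.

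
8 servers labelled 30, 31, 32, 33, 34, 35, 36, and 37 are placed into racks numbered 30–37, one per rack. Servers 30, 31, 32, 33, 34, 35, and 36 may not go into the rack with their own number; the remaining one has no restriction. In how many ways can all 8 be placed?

Let Aᵢ (for 30 ≤ i ≤ 36) be the placements that put server i in its forbidden rack. Any j of these fix j positions, leaving (8−j)! ways to fill the rest, and there are C(7,j) ways to pick which j.
By inclusion–exclusion, the number of valid placements is Σ_{j=0}^{7} (−1)^j C(7,j)·(8−j)!.
Computing: 40320 − 35280 + 15120 − 4200 + 840 − 126 + 14 − 1 = 16687.

16687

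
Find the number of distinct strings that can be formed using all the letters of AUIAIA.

60

Letter multiplicities in AUIAIA: A×3, I×2, U×1.
Dividing 6! = 720 by 3!·2! = 12 for the repeated letters gives 60.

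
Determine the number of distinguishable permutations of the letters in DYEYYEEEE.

504

DYEYYEEEE has 9 letters with E appearing 5 times and Y appearing 3 times.
The number of distinct arrangements is 9!/(5!·3!) = 362880/720 = 504.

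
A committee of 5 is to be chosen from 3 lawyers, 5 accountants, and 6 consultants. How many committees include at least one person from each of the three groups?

Unrestricted: C(14,5) = 2002 ways to pick any 5 of the 14.
Selections missing a whole group: no lawyers → C(11,5) = 462; no accountants → C(9,5) = 126; no consultants → C(8,5) = 56.
Add back selections omitting two groups (i.e. drawn from a single group): C(3,5) + C(5,5) + C(6,5) = 7.
By inclusion–exclusion: 2002 − 644 + 7 = 1365.

1365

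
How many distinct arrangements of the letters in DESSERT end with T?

With the last slot taken by T, it remains to arrange the other 6 letters (DESSER).
Those 6 letters have E appearing twice and S appearing twice, giving (6)!/(2!·2!) = 180.

180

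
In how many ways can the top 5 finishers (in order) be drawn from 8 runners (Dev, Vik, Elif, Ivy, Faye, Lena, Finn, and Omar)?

There are 8 choices for 1st place, 7 for 2nd, and so on down to 4 for position 5.
That gives 8 × 7 × 6 × 5 × 4 = 6720.

6720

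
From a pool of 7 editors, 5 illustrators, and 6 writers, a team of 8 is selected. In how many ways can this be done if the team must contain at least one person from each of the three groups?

Total 8-person selections from all 18: C(18,8) = 43758.
Selections missing a whole group: no editors → C(11,8) = 165; no illustrators → C(13,8) = 1287; no writers → C(12,8) = 495.
Add back selections omitting two groups (i.e. drawn from a single group): C(7,8) + C(5,8) + C(6,8) = 0.
By inclusion–exclusion: 43758 − 1947 + 0 = 41811.

41811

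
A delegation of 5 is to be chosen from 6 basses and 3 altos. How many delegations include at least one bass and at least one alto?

120

With no constraint there are C(9,5) = 126 possible selections.
Subtract selections that omit an entire group: no basses → C(3,5) = 0; no altos → C(6,5) = 6.
Both groups omitted at once is impossible, so 126 − 6 = 120.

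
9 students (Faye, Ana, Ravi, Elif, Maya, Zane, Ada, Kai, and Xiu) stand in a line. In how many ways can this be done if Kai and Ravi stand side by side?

80640

Glue Kai and Ravi into one block (2 internal orders), leaving 8 units to arrange in a row.
That gives 2 × 8! = 2 × 40320 = 80640.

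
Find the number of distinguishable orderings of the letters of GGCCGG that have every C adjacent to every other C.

5

Treat the 2 copies of C as a single block. The multiset to arrange is then {CC, G, G, G, G}, 5 items in all.
That gives (5)!/(4!) = 5 arrangements.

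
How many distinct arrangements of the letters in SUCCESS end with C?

Fix C in the last position and arrange the remaining 6 letters.
Those 6 letters have S appearing 3 times, giving (6)!/(3!) = 120.

120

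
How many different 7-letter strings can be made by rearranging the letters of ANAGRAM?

The 7 letters of ANAGRAM have repeats: A appearing 3 times.
Dividing 7! = 5040 by 3! = 6 for the repeated letters gives 840.

840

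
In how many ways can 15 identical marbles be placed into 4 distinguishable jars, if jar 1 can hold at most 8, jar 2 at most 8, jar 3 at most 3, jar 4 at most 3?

80

Ignoring the caps, the number of non-negative solutions to x_1+…+x_4 = 15 is C(18,3) = 816.
Subtract solutions that violate a single cap (substitute x_i' = x_i − (cap_i+1)): x_1 ≥ 9 gives C(9,3) = 84; x_2 ≥ 9 gives C(9,3) = 84; x_3 ≥ 4 gives C(14,3) = 364; x_4 ≥ 4 gives C(14,3) = 364. Together 896.
Add back pairs where two caps are both exceeded: 0 + 10 + 10 + 10 + 10 + 120 = 160.
By inclusion–exclusion the count is 816 − 896 + 160 = 80.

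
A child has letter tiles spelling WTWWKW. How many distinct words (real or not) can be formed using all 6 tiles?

30

WTWWKW has 6 letters with W appearing 4 times.
The number of distinct arrangements is 6!/(4!) = 720/24 = 30.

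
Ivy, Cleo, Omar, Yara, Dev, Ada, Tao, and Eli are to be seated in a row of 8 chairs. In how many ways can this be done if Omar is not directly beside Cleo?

30240

There are 8! = 40320 arrangements in all. If Omar and Cleo are adjacent, merging them into one block gives 2·(7)! = 10080 arrangements.
So 40320 − 10080 = 30240 arrangements keep them apart.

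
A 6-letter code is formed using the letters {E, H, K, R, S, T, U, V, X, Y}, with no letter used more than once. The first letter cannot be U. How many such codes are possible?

The first letter has 10−1 = 9 choices (anything except U).
The remaining 5 letters are filled from the other 9 symbols without repetition: 9 × 8 × 7 × 6 × 5 = 15120.
Total: 9 × 15120 = 136080.

136080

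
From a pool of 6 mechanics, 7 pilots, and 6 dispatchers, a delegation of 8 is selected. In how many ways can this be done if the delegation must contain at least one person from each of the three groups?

With no constraint there are C(19,8) = 75582 possible selections.
Selections missing a whole group: no mechanics → C(13,8) = 1287; no pilots → C(12,8) = 495; no dispatchers → C(13,8) = 1287.
Add back selections omitting two groups (i.e. drawn from a single group): C(6,8) + C(7,8) + C(6,8) = 0.
By inclusion–exclusion: 75582 − 3069 + 0 = 72513.

72513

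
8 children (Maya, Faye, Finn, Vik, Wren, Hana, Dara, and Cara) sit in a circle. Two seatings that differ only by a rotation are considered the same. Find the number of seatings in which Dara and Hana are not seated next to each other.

Without the restriction there are (7)! = 5040 seatings.
Those with Dara next to Hana: fuse the pair into one unit and seat 7 units around a circle — 2·(6)! = 1440.
Subtracting, 5040 − 1440 = 3600.

3600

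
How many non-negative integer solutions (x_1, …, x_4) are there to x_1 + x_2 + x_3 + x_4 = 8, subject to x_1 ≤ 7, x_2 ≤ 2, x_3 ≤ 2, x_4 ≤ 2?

26

By stars and bars, unrestricted non-negative solutions to x_1+…+x_4 = 8 number C(8+3,3) = 165.
Subtract solutions that violate a single cap (substitute x_i' = x_i − (cap_i+1)): x_1 ≥ 8 gives C(3,3) = 1; x_2 ≥ 3 gives C(8,3) = 56; x_3 ≥ 3 gives C(8,3) = 56; x_4 ≥ 3 gives C(8,3) = 56. Together 169.
Add back pairs where two caps are both exceeded: 0 + 0 + 0 + 10 + 10 + 10 = 30.
By inclusion–exclusion the count is 165 − 169 + 30 = 26.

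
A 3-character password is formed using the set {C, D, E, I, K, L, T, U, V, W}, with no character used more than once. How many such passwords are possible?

720

This is a permutation of 3 out of 10: P(10,3) = 10!/7!.
That product is 10 × 9 × 8 = 720.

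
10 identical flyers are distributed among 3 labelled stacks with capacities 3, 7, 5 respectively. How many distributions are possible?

Ignoring the caps, the number of non-negative solutions to x_1+…+x_3 = 10 is C(12,2) = 66.
Subtract solutions that violate a single cap (substitute x_i' = x_i − (cap_i+1)): x_1 ≥ 4 gives C(8,2) = 28; x_2 ≥ 8 gives C(4,2) = 6; x_3 ≥ 6 gives C(6,2) = 15. Together 49.
Add back pairs where two caps are both exceeded: 0 + 1 + 0 = 1.
By inclusion–exclusion the count is 66 − 49 + 1 = 18.

18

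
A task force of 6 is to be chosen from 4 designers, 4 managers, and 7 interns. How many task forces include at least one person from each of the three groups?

4060

Unrestricted: C(15,6) = 5005 ways to pick any 6 of the 15.
Selections missing a whole group: no designers → C(11,6) = 462; no managers → C(11,6) = 462; no interns → C(8,6) = 28.
Add back selections omitting two groups (i.e. drawn from a single group): C(4,6) + C(4,6) + C(7,6) = 7.
By inclusion–exclusion: 5005 − 952 + 7 = 4060.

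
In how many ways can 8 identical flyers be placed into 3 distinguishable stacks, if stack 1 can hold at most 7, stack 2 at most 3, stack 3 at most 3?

15

Ignoring the caps, the number of non-negative solutions to x_1+…+x_3 = 8 is C(10,2) = 45.
Subtract solutions that violate a single cap (substitute x_i' = x_i − (cap_i+1)): x_1 ≥ 8 gives C(2,2) = 1; x_2 ≥ 4 gives C(6,2) = 15; x_3 ≥ 4 gives C(6,2) = 15. Together 31.
Add back pairs where two caps are both exceeded: 0 + 0 + 1 = 1.
By inclusion–exclusion the count is 45 − 31 + 1 = 15.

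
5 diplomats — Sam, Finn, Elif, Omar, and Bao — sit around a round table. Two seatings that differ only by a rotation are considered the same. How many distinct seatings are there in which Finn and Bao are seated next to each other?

Glue Finn and Bao into a block (2 internal orders). Seating 4 units around a circle gives (3)! arrangements.
So 2 × (3)! = 2 × 6 = 12.

12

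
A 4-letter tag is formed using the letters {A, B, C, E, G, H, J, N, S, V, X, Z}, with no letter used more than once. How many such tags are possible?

With no repetition, fill the 4 letters in order: 12 choices, then 11, down to 9.
That product is 12 × 11 × 10 × 9 = 11880.

11880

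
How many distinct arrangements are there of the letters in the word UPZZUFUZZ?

Letter multiplicities in UPZZUFUZZ: F×1, P×1, U×3, Z×4.
So there are 9! / (4!·3!) = 2520 distinguishable arrangements.

2520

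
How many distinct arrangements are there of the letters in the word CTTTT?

The 5 letters of CTTTT have repeats: T appearing 4 times.
Dividing 5! = 120 by 4! = 24 for the repeated letters gives 5.

5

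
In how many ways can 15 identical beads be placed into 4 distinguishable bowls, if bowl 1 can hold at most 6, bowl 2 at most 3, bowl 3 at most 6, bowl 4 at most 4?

34

By stars and bars, unrestricted non-negative solutions to x_1+…+x_4 = 15 number C(15+3,3) = 816.
Subtract solutions that violate a single cap (substitute x_i' = x_i − (cap_i+1)): x_1 ≥ 7 gives C(11,3) = 165; x_2 ≥ 4 gives C(14,3) = 364; x_3 ≥ 7 gives C(11,3) = 165; x_4 ≥ 5 gives C(13,3) = 286. Together 980.
Add back pairs where two caps are both exceeded: 35 + 4 + 20 + 35 + 84 + 20 = 198.
By inclusion–exclusion the count is 816 − 980 + 198 = 34.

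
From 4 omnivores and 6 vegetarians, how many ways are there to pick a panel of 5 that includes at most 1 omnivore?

66

Split by how many omnivores are chosen (0 through 1).
Sum: C(4,0)·C(6,5) + C(4,1)·C(6,4) = 6 + 60 = 66.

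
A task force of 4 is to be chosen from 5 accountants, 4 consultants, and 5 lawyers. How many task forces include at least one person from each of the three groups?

550

Total 4-person selections from all 14: C(14,4) = 1001.
Subtract selections that omit an entire group: no accountants → C(9,4) = 126; no consultants → C(10,4) = 210; no lawyers → C(9,4) = 126.
Add back selections omitting two groups (i.e. drawn from a single group): C(5,4) + C(4,4) + C(5,4) = 11.
By inclusion–exclusion: 1001 − 462 + 11 = 550.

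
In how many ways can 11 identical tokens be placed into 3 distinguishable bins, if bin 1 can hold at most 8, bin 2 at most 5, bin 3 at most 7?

41

Without the upper bounds there are C(13,2) = 78 ways to split 11 among 3 bins.
Subtract solutions that violate a single cap (substitute x_i' = x_i − (cap_i+1)): x_1 ≥ 9 gives C(4,2) = 6; x_2 ≥ 6 gives C(7,2) = 21; x_3 ≥ 8 gives C(5,2) = 10. Together 37.
No two caps can be exceeded simultaneously, so the pair terms are all 0.
By inclusion–exclusion the count is 78 − 37 + 0 = 41.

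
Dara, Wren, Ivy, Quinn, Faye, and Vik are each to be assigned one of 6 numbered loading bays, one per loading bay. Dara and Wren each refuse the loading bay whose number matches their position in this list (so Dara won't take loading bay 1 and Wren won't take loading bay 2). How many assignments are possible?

504

Let Aᵢ (for i ∈ {1, 2}) be the placements that put person i in their forbidden loading bay. Any j of these fix j positions, leaving (6−j)! ways to fill the rest, and there are C(2,j) ways to pick which j.
By inclusion–exclusion, the number of valid placements is Σ_{j=0}^{2} (−1)^j C(2,j)·(6−j)!.
Computing: 720 − 240 + 24 = 504.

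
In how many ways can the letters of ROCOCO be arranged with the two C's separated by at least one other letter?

Total arrangements of ROCOCO: 6!/(3!·2!) = 60.
If the two C's are adjacent, glue them into one block, leaving 5 items to arrange: (5)!/(3!) = 20 ways.
Subtracting, 60 − 20 = 40 arrangements keep the C's apart.

40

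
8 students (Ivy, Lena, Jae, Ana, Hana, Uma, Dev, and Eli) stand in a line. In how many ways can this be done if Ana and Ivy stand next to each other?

Place the 6 others and the Ana-Ivy pair as 7 objects in a line; the pair has 2 internal arrangements.
So the count is 2·(7)! = 10080.

10080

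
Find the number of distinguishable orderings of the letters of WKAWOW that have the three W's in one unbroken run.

Treat the 3 copies of W as a single block. The multiset to arrange is then {WWW, A, K, O}, 4 items in all.
All 4 items are distinct, so there are (4)! = 24 arrangements.

24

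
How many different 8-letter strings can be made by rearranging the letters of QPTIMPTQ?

5040

Letter multiplicities in QPTIMPTQ: I×1, M×1, P×2, Q×2, T×2.
Dividing 8! = 40320 by 2!·2!·2! = 8 for the repeated letters gives 5040.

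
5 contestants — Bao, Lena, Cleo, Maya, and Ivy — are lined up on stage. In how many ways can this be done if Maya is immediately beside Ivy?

Treat {Maya, Ivy} as a single unit. There are 4 units to order, and the pair itself can be ordered 2 ways.
That gives 2 × 4! = 2 × 24 = 48.

48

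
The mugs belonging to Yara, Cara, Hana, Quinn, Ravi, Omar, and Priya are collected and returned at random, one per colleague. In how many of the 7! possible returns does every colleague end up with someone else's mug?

1854

This is the derangement count D_7: permutations of 7 items with no fixed point.
By inclusion–exclusion this is Σ_{j=0}^{7} (−1)^j C(7,j)·(7−j)!.
Computing: 5040 − 5040 + 2520 − 840 + 210 − 42 + 7 − 1 = 1854.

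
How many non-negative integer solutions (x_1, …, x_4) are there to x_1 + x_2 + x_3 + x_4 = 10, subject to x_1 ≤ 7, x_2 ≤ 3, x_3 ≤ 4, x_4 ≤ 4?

89

Ignoring the caps, the number of non-negative solutions to x_1+…+x_4 = 10 is C(13,3) = 286.
Subtract solutions that violate a single cap (substitute x_i' = x_i − (cap_i+1)): x_1 ≥ 8 gives C(5,3) = 10; x_2 ≥ 4 gives C(9,3) = 84; x_3 ≥ 5 gives C(8,3) = 56; x_4 ≥ 5 gives C(8,3) = 56. Together 206.
Add back pairs where two caps are both exceeded: 0 + 0 + 0 + 4 + 4 + 1 = 9.
By inclusion–exclusion the count is 286 − 206 + 9 = 89.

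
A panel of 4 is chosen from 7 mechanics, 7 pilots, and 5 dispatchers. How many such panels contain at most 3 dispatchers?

Split by how many dispatchers are chosen (0 through 3).
Sum: C(5,0)·C(14,4) + C(5,1)·C(14,3) + C(5,2)·C(14,2) + C(5,3)·C(14,1) = 1001 + 1820 + 910 + 140 = 3871.

3871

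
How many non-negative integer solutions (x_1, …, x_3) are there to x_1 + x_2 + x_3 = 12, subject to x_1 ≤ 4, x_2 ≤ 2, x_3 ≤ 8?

6

Without the upper bounds there are C(14,2) = 91 ways to split 12 among 3 variables.
Subtract solutions that violate a single cap (substitute x_i' = x_i − (cap_i+1)): x_1 ≥ 5 gives C(9,2) = 36; x_2 ≥ 3 gives C(11,2) = 55; x_3 ≥ 9 gives C(5,2) = 10. Together 101.
Add back pairs where two caps are both exceeded: 15 + 0 + 1 = 16.
By inclusion–exclusion the count is 91 − 101 + 16 = 6.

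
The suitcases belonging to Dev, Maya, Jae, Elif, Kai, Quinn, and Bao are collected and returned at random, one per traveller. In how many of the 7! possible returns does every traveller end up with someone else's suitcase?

1854

This is the derangement count D_7: permutations of 7 items with no fixed point.
By inclusion–exclusion this is Σ_{j=0}^{7} (−1)^j C(7,j)·(7−j)!.
Computing: 5040 − 5040 + 2520 − 840 + 210 − 42 + 7 − 1 = 1854.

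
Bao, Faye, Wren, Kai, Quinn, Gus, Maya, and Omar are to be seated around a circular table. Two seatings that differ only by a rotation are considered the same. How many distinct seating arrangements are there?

Fix one person's seat to break rotational symmetry; the remaining 7 people can be arranged in (7)! = 5040 ways.

5040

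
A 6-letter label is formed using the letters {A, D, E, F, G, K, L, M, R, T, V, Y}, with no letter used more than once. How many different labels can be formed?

665280

With no repetition, fill the 6 letters in order: 12 choices, then 11, down to 7.
That product is 12 × 11 × 10 × 9 × 8 × 7 = 665280.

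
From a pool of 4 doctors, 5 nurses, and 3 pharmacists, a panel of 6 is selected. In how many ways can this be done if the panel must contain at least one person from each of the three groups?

805

Unrestricted: C(12,6) = 924 ways to pick any 6 of the 12.
Subtract selections that omit an entire group: no doctors → C(8,6) = 28; no nurses → C(7,6) = 7; no pharmacists → C(9,6) = 84.
Add back selections omitting two groups (i.e. drawn from a single group): C(4,6) + C(5,6) + C(3,6) = 0.
By inclusion–exclusion: 924 − 119 + 0 = 805.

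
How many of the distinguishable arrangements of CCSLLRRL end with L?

630

With the last slot taken by L, it remains to arrange the other 7 letters (CCSLRRL).
Those 7 letters have C appearing twice, L appearing twice, and R appearing twice, giving (7)!/(2!·2!·2!) = 630.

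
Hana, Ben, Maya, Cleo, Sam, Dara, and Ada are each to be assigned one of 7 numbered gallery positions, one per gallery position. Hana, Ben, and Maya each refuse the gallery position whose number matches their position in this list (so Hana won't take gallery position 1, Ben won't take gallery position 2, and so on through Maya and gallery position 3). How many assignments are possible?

Let Aᵢ (for i ∈ {1, 2, 3}) be the placements that put person i in their forbidden gallery position. Any j of these fix j positions, leaving (7−j)! ways to fill the rest, and there are C(3,j) ways to pick which j.
By inclusion–exclusion, the number of valid placements is Σ_{j=0}^{3} (−1)^j C(3,j)·(7−j)!.
Computing: 5040 − 2160 + 360 − 24 = 3216.

3216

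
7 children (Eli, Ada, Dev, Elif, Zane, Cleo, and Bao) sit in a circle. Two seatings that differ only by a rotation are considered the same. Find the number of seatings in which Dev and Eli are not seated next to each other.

480

Without the restriction there are (6)! = 720 seatings.
Those with Dev next to Eli: fuse the pair into one unit and seat 6 units around a circle — 2·(5)! = 240.
Subtracting, 720 − 240 = 480.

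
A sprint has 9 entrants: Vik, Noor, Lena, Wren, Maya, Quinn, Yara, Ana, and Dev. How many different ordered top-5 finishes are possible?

There are 9 choices for 1st place, 8 for 2nd, and so on down to 5 for position 5.
That gives 9 × 8 × 7 × 6 × 5 = 15120.

15120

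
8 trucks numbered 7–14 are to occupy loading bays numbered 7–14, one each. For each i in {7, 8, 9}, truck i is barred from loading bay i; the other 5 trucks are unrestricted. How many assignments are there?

27240

Let Aᵢ (for i ∈ {7, 8, 9}) be the placements that put truck i in its forbidden loading bay. Any j of these fix j positions, leaving (8−j)! ways to fill the rest, and there are C(3,j) ways to pick which j.
By inclusion–exclusion, the number of valid placements is Σ_{j=0}^{3} (−1)^j C(3,j)·(8−j)!.
Computing: 40320 − 15120 + 2160 − 120 = 27240.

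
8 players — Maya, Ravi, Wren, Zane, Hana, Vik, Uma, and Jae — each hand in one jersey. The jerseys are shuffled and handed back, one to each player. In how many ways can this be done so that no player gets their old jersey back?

14833

This is the derangement count D_8: permutations of 8 items with no fixed point.
By inclusion–exclusion this is Σ_{j=0}^{8} (−1)^j C(8,j)·(8−j)!.
Computing: 40320 − 40320 + 20160 − 6720 + 1680 − 336 + 56 − 8 + 1 = 14833.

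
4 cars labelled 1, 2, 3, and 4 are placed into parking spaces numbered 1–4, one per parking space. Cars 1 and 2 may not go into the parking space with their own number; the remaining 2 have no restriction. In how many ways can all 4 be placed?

14

Let Aᵢ (for i ∈ {1, 2}) be the placements that put car i in its forbidden parking space. Any j of these fix j positions, leaving (4−j)! ways to fill the rest, and there are C(2,j) ways to pick which j.
By inclusion–exclusion, the number of valid placements is Σ_{j=0}^{2} (−1)^j C(2,j)·(4−j)!.
Computing: 24 − 12 + 2 = 14.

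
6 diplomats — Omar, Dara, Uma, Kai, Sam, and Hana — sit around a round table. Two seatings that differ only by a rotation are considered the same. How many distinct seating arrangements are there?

Fix one person's seat to break rotational symmetry; the remaining 5 people can be arranged in (5)! = 120 ways.

120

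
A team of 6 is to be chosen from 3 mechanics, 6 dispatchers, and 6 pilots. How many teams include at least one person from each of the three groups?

Unrestricted: C(15,6) = 5005 ways to pick any 6 of the 15.
Subtract selections that omit an entire group: no mechanics → C(12,6) = 924; no dispatchers → C(9,6) = 84; no pilots → C(9,6) = 84.
Add back selections omitting two groups (i.e. drawn from a single group): C(3,6) + C(6,6) + C(6,6) = 2.
By inclusion–exclusion: 5005 − 1092 + 2 = 3915.

3915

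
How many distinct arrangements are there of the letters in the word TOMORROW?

TOMORROW has 8 letters with O appearing 3 times and R appearing twice.
The number of distinct arrangements is 8!/(3!·2!) = 40320/12 = 3360.

3360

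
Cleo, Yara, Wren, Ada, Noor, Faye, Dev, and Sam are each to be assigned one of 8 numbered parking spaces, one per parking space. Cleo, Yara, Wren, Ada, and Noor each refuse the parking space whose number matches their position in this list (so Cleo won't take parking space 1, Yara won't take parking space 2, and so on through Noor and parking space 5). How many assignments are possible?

Let Aᵢ (for 1 ≤ i ≤ 5) be the placements that put person i in their forbidden parking space. Any j of these fix j positions, leaving (8−j)! ways to fill the rest, and there are C(5,j) ways to pick which j.
By inclusion–exclusion, the number of valid placements is Σ_{j=0}^{5} (−1)^j C(5,j)·(8−j)!.
Computing: 40320 − 25200 + 7200 − 1200 + 120 − 6 = 21234.

21234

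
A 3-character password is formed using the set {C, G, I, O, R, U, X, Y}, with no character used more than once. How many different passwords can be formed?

336

Choose and order 3 of the 8 symbols: the first character has 8 options, the next 7, then 6.
8 × 7 × 6 = 336.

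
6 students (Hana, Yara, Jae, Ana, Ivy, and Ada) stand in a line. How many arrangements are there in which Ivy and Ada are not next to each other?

480

Of the 6! = 720 arrangements, those with Ivy and Ada adjacent number 2 × 5! = 240 (treat the pair as a block with 2 internal orders).
Complementary counting: 720 − 240 = 480.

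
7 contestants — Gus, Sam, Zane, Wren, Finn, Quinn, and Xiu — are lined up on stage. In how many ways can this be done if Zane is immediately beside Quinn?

1440

Glue Zane and Quinn into one block (2 internal orders), leaving 6 units to arrange in a row.
That gives 2 × 6! = 2 × 720 = 1440.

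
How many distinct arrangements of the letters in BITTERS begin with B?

360

Fix B in the first position and arrange the remaining 6 letters.
Those 6 letters have T appearing twice, giving (6)!/(2!) = 360.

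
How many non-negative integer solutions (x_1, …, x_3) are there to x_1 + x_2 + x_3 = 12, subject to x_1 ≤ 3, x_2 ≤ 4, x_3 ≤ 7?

By stars and bars, unrestricted non-negative solutions to x_1+…+x_3 = 12 number C(12+2,2) = 91.
Subtract solutions that violate a single cap (substitute x_i' = x_i − (cap_i+1)): x_1 ≥ 4 gives C(10,2) = 45; x_2 ≥ 5 gives C(9,2) = 36; x_3 ≥ 8 gives C(6,2) = 15. Together 96.
Add back pairs where two caps are both exceeded: 10 + 1 + 0 = 11.
By inclusion–exclusion the count is 91 − 96 + 11 = 6.

6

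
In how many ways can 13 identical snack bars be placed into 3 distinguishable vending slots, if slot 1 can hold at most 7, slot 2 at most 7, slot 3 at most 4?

Ignoring the caps, the number of non-negative solutions to x_1+…+x_3 = 13 is C(15,2) = 105.
Subtract solutions that violate a single cap (substitute x_i' = x_i − (cap_i+1)): x_1 ≥ 8 gives C(7,2) = 21; x_2 ≥ 8 gives C(7,2) = 21; x_3 ≥ 5 gives C(10,2) = 45. Together 87.
Add back pairs where two caps are both exceeded: 0 + 1 + 1 = 2.
By inclusion–exclusion the count is 105 − 87 + 2 = 20.

20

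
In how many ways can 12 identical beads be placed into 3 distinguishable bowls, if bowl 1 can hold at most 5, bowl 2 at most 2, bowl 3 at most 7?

6

Ignoring the caps, the number of non-negative solutions to x_1+…+x_3 = 12 is C(14,2) = 91.
Subtract solutions that violate a single cap (substitute x_i' = x_i − (cap_i+1)): x_1 ≥ 6 gives C(8,2) = 28; x_2 ≥ 3 gives C(11,2) = 55; x_3 ≥ 8 gives C(6,2) = 15. Together 98.
Add back pairs where two caps are both exceeded: 10 + 0 + 3 = 13.
By inclusion–exclusion the count is 91 − 98 + 13 = 6.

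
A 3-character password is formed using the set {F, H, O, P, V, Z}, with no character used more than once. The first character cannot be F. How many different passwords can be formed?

The first character has 6−1 = 5 choices (anything except F).
The remaining 2 characters are filled from the other 5 symbols without repetition: 5 × 4 = 20.
Total: 5 × 20 = 100.

100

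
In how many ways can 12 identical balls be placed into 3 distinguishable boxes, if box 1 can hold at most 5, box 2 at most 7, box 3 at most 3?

By stars and bars, unrestricted non-negative solutions to x_1+…+x_3 = 12 number C(12+2,2) = 91.
Subtract solutions that violate a single cap (substitute x_i' = x_i − (cap_i+1)): x_1 ≥ 6 gives C(8,2) = 28; x_2 ≥ 8 gives C(6,2) = 15; x_3 ≥ 4 gives C(10,2) = 45. Together 88.
Add back pairs where two caps are both exceeded: 0 + 6 + 1 = 7.
By inclusion–exclusion the count is 91 − 88 + 7 = 10.

10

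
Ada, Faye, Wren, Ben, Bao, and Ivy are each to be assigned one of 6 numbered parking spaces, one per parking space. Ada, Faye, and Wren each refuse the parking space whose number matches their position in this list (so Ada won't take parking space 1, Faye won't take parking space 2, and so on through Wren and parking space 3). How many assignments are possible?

426

Let Aᵢ (for i ∈ {1, 2, 3}) be the placements that put person i in their forbidden parking space. Any j of these fix j positions, leaving (6−j)! ways to fill the rest, and there are C(3,j) ways to pick which j.
By inclusion–exclusion, the number of valid placements is Σ_{j=0}^{3} (−1)^j C(3,j)·(6−j)!.
Computing: 720 − 360 + 72 − 6 = 426.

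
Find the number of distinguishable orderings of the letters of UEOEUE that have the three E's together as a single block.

12

Treat the 3 copies of E as a single block. The multiset to arrange is then {EEE, O, U, U}, 4 items in all.
That gives (4)!/(2!) = 12 arrangements.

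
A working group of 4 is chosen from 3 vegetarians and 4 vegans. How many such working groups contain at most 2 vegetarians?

31

Split by how many vegetarians are chosen (0 through 2).
Sum: C(3,0)·C(4,4) + C(3,1)·C(4,3) + C(3,2)·C(4,2) = 1 + 12 + 18 = 31.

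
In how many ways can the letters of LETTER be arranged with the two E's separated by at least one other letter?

Total arrangements of LETTER: 6!/(2!·2!) = 180.
If the two E's are adjacent, glue them into one block, leaving 5 items to arrange: (5)!/(2!) = 60 ways.
Hence 180 − 60 = 120.

120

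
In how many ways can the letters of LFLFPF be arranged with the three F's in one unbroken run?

Treat the 3 copies of F as a single block. The multiset to arrange is then {FFF, L, L, P}, 4 items in all.
That gives (4)!/(2!) = 12 arrangements.

12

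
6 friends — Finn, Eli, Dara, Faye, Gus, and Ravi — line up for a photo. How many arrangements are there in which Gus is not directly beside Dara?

480

Of the 6! = 720 arrangements, those with Gus and Dara adjacent number 2 × 5! = 240 (treat the pair as a block with 2 internal orders).
Complementary counting: 720 − 240 = 480.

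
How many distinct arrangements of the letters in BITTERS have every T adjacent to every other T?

720

Treat the 2 copies of T as a single block. The multiset to arrange is then {TT, B, E, I, R, S}, 6 items in all.
All 6 items are distinct, so there are (6)! = 720 arrangements.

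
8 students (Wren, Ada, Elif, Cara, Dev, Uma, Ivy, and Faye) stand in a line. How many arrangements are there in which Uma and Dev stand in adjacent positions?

10080

Treat {Uma, Dev} as a single unit. There are 7 units to order, and the pair itself can be ordered 2 ways.
So the count is 2·(7)! = 10080.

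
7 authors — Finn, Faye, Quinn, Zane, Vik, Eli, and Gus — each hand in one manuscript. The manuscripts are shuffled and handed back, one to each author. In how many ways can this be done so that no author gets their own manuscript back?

Let Aᵢ be the assignments in which author i gets their own manuscript. We want the size of the complement of A₁∪…∪A_7.
By inclusion–exclusion this is Σ_{j=0}^{7} (−1)^j C(7,j)·(7−j)!.
Computing: 5040 − 5040 + 2520 − 840 + 210 − 42 + 7 − 1 = 1854.

1854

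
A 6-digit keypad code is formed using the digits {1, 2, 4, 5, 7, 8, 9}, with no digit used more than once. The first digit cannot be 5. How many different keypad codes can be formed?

The first digit has 7−1 = 6 choices (anything except 5).
The remaining 5 digits are filled from the other 6 symbols without repetition: 6 × 5 × 4 × 3 × 2 = 720.
Total: 6 × 720 = 4320.

4320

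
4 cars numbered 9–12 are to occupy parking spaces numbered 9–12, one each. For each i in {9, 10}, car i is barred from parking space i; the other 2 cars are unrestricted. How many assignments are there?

Let Aᵢ (for i ∈ {9, 10}) be the placements that put car i in its forbidden parking space. Any j of these fix j positions, leaving (4−j)! ways to fill the rest, and there are C(2,j) ways to pick which j.
By inclusion–exclusion, the number of valid placements is Σ_{j=0}^{2} (−1)^j C(2,j)·(4−j)!.
Computing: 24 − 12 + 2 = 14.

14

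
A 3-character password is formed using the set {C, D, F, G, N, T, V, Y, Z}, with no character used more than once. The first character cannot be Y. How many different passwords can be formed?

The first character has 9−1 = 8 choices (anything except Y).
The remaining 2 characters are filled from the other 8 symbols without repetition: 8 × 7 = 56.
Total: 8 × 56 = 448.

448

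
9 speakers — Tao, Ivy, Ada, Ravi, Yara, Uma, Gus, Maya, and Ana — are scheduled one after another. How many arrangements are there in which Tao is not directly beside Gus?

There are 9! = 362880 arrangements in all. If Tao and Gus are adjacent, merging them into one block gives 2·(8)! = 80640 arrangements.
Complementary counting: 362880 − 80640 = 282240.

282240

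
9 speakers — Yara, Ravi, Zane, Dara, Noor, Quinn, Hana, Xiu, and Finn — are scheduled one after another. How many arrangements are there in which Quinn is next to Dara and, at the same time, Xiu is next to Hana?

Treat {Quinn,Dara} as one block (2 orders) and {Xiu,Hana} as another (2 orders).
That leaves 7 units to arrange: 2 × 2 × 7! = 4 × 5040 = 20160.

20160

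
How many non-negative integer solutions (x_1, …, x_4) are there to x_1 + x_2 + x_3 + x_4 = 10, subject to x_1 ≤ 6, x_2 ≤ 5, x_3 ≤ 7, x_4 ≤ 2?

Ignoring the caps, the number of non-negative solutions to x_1+…+x_4 = 10 is C(13,3) = 286.
Subtract solutions that violate a single cap (substitute x_i' = x_i − (cap_i+1)): x_1 ≥ 7 gives C(6,3) = 20; x_2 ≥ 6 gives C(7,3) = 35; x_3 ≥ 8 gives C(5,3) = 10; x_4 ≥ 3 gives C(10,3) = 120. Together 185.
Add back pairs where two caps are both exceeded: 0 + 0 + 1 + 0 + 4 + 0 = 5.
By inclusion–exclusion the count is 286 − 185 + 5 = 106.

106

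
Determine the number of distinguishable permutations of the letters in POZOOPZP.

The 8 letters of POZOOPZP have repeats: O appearing 3 times, P appearing 3 times, and Z appearing twice.
Dividing 8! = 40320 by 3!·3!·2! = 72 for the repeated letters gives 560.

560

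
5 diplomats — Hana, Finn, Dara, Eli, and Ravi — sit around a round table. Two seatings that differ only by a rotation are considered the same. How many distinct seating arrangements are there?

Fix one person's seat to break rotational symmetry; the remaining 4 people can be arranged in (4)! = 24 ways.

24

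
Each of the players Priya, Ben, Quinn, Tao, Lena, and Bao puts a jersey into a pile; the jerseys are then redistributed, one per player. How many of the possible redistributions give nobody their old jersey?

Let Aᵢ be the assignments in which player i gets their old jersey. We want the size of the complement of A₁∪…∪A_6.
By inclusion–exclusion this is Σ_{j=0}^{6} (−1)^j C(6,j)·(6−j)!.
Computing: 720 − 720 + 360 − 120 + 30 − 6 + 1 = 265.

265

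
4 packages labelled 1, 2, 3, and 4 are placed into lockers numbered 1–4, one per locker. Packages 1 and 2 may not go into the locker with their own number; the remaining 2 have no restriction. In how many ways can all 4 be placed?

14

Let Aᵢ (for i ∈ {1, 2}) be the placements that put package i in its forbidden locker. Any j of these fix j positions, leaving (4−j)! ways to fill the rest, and there are C(2,j) ways to pick which j.
By inclusion–exclusion, the number of valid placements is Σ_{j=0}^{2} (−1)^j C(2,j)·(4−j)!.
Computing: 24 − 12 + 2 = 14.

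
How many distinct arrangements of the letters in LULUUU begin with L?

Fix L in the first position and arrange the remaining 5 letters.
Those 5 letters have U appearing 4 times, giving (5)!/(4!) = 5.

5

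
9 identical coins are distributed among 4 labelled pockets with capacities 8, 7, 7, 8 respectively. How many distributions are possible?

210

Ignoring the caps, the number of non-negative solutions to x_1+…+x_4 = 9 is C(12,3) = 220.
Subtract solutions that violate a single cap (substitute x_i' = x_i − (cap_i+1)): x_1 ≥ 9 gives C(3,3) = 1; x_2 ≥ 8 gives C(4,3) = 4; x_3 ≥ 8 gives C(4,3) = 4; x_4 ≥ 9 gives C(3,3) = 1. Together 10.
No two caps can be exceeded simultaneously, so the pair terms are all 0.
By inclusion–exclusion the count is 220 − 10 + 0 = 210.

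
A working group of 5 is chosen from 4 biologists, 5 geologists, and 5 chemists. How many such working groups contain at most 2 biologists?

1812

Split by how many biologists are chosen (0 through 2).
Sum: C(4,0)·C(10,5) + C(4,1)·C(10,4) + C(4,2)·C(10,3) = 252 + 840 + 720 = 1812.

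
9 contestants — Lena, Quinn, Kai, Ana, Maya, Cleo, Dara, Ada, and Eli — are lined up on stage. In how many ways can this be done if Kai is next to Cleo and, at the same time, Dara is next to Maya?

Treat {Kai,Cleo} as one block (2 orders) and {Dara,Maya} as another (2 orders).
That leaves 7 units to arrange: 2 × 2 × 7! = 4 × 5040 = 20160.

20160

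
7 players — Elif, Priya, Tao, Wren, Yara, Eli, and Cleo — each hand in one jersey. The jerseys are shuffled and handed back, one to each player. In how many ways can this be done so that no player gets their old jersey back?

1854

Count assignments avoiding every fixed point. For any j of the 7 players fixed to their old jersey, the other 7−j can be arranged in (7−j)! ways.
By inclusion–exclusion this is Σ_{j=0}^{7} (−1)^j C(7,j)·(7−j)!.
Computing: 5040 − 5040 + 2520 − 840 + 210 − 42 + 7 − 1 = 1854.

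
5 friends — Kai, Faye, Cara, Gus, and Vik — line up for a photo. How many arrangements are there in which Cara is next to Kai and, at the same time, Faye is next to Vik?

Treat {Cara,Kai} as one block (2 orders) and {Faye,Vik} as another (2 orders).
That leaves 3 units to arrange: 2 × 2 × 3! = 4 × 6 = 24.

24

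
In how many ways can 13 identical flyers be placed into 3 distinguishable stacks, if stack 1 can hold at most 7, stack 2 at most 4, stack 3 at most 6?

15

Without the upper bounds there are C(15,2) = 105 ways to split 13 among 3 stacks.
Subtract solutions that violate a single cap (substitute x_i' = x_i − (cap_i+1)): x_1 ≥ 8 gives C(7,2) = 21; x_2 ≥ 5 gives C(10,2) = 45; x_3 ≥ 7 gives C(8,2) = 28. Together 94.
Add back pairs where two caps are both exceeded: 1 + 0 + 3 = 4.
By inclusion–exclusion the count is 105 − 94 + 4 = 15.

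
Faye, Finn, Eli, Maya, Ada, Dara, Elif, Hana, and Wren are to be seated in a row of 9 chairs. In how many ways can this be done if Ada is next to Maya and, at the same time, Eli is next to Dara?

Treat {Ada,Maya} as one block (2 orders) and {Eli,Dara} as another (2 orders).
That leaves 7 units to arrange: 2 × 2 × 7! = 4 × 5040 = 20160.

20160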